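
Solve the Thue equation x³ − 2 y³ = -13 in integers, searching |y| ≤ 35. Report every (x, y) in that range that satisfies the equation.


The equation is x³ - 2y³ = -13. For fixed y, x³ = 2·y³ − 13, so a solution requires the RHS to be a perfect cube.
Strategy: iterate y from -35 to 35, compute RHS = 2·y³ − 13, and check whether it is a (positive or negative) perfect cube.
Check small values of y:
  y = 0: RHS = -13 is not a perfect cube.
  y = 1: RHS = -11 is not a perfect cube.
  y = -1: RHS = -15 is not a perfect cube.
  y = 2: RHS = 3 is not a perfect cube.
  y = -2: RHS = -29 is not a perfect cube.
  y = 3: RHS = 41 is not a perfect cube.
  y = -3: RHS = -67 is not a perfect cube.
Continuing the search up to |y| = 35 finds no solutions either.
No (x, y) in the scanned range satisfies the equation.

No integer solutions with |y| ≤ 35.


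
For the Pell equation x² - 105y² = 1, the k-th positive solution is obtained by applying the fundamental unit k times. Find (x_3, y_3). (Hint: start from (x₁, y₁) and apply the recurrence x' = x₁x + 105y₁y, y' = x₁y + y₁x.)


Step 1: Find the fundamental solution (x₁, y₁) of x² - 105y² = 1.
  Expand √105 as a continued fraction. a₀ = ⌊√105⌋ = 10; iterate m_{k+1} = d_k·a_k − m_k, d_{k+1} = (105 − m_{k+1}²)/d_k, a_{k+1} = ⌊(a₀ + m_{k+1})/d_{k+1}⌋ (starting m₀ = 0, d₀ = 1), with convergents p_k = a_k·p_{k-1} + p_{k-2}, q_k = a_k·q_{k-1} + q_{k-2} (p₋₁ = 1, q₋₁ = 0):
  k = 0: a₀ = 10; p₀/q₀ = 10/1; p₀² − 105·q₀² = 100 − 105 = -5.
  k = 1: m = 10, d = 5, a = ⌊(10 + 10)/5⌋ = 4; p/q = (4·10 + 1)/(4·1 + 0) = 41/4; p² − 105·q² = 1681 − 1680 = 1.
  The first convergent with p² − 105·q² = 1 gives the fundamental solution (x₁, y₁) = (41, 4).
Step 2: Apply the recurrence (x_{n+1}, y_{n+1}) = (x₁x_n + 105y₁y_n, x₁y_n + y₁x_n) repeatedly.
  From (x_1, y_1) = (41, 4): x_2 = 41·41 + 105·4·4 = 3361; y_2 = 41·4 + 4·41 = 328.
  From (x_2, y_2) = (3361, 328): x_3 = 41·3361 + 105·4·328 = 275561; y_3 = 41·328 + 4·3361 = 26892.
Step 3: Verify x_3² - 105·y_3² = 75933864721 - 75933864720 = 1 (should be 1). ✓

(x_1, y_1) = (41, 4); (x_3, y_3) = (275561, 26892).


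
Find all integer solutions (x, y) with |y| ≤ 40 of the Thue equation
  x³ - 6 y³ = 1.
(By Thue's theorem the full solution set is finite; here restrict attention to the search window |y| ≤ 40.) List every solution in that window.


The equation is x³ - 6y³ = 1. For fixed y, x³ = 6·y³ + 1, so a solution requires the RHS to be a perfect cube.
Strategy: iterate y from -40 to 40, compute RHS = 6·y³ + 1, and check whether it is a (positive or negative) perfect cube.
Check small values of y:
  y = 0: RHS = 1 = (1)³ ⇒ x = 1 works.
  y = 1: RHS = 7 is not a perfect cube.
  y = -1: RHS = -5 is not a perfect cube.
  y = 2: RHS = 49 is not a perfect cube.
  y = -2: RHS = -47 is not a perfect cube.
  y = 3: RHS = 163 is not a perfect cube.
  y = -3: RHS = -161 is not a perfect cube.
Continuing the search up to |y| = 40 finds no further solutions beyond those listed.
Collected solutions: (1, 0).

Solutions (with |y| ≤ 40): (1, 0).


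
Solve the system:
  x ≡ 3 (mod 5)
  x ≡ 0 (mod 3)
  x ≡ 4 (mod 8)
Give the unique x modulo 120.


Moduli 5, 3, 8 are pairwise coprime; by CRT there is a unique solution modulo M = 5 · 3 · 8 = 120.
Solve pairwise, accumulating the modulus:
  Start with x ≡ 3 (mod 5).
  Combine with x ≡ 0 (mod 3): since gcd(5, 3) = 1, we get a unique residue mod 15.
    Write x = 3 + 5·t and substitute into x ≡ 0 (mod 3): 5·t ≡ 0 − 3 = -3 (mod 3).
    Reduce coefficients mod 3: 2·t ≡ 0 (mod 3).
    The inverse of 2 mod 3 is 2 (since 2·2 = 4 = 1·3 + 1), so t ≡ 2·0 = 0 ≡ 0 (mod 3).
    Then x = 3 + 5·0 = 3, valid modulo lcm(5, 3) = 15: x ≡ 3 (mod 15).
  Combine with x ≡ 4 (mod 8): since gcd(15, 8) = 1, we get a unique residue mod 120.
    Write x = 3 + 15·t and substitute into x ≡ 4 (mod 8): 15·t ≡ 4 − 3 = 1 (mod 8).
    Reduce coefficients mod 8: 7·t ≡ 1 (mod 8).
    The inverse of 7 mod 8 is 7 (since 7·7 = 49 = 6·8 + 1), so t ≡ 7·1 = 7 ≡ 7 (mod 8).
    Then x = 3 + 15·7 = 108, valid modulo lcm(15, 8) = 120: x ≡ 108 (mod 120).
Verify: 108 mod 5 = 3 ✓, 108 mod 3 = 0 ✓, 108 mod 8 = 4 ✓.

x ≡ 108 (mod 120).


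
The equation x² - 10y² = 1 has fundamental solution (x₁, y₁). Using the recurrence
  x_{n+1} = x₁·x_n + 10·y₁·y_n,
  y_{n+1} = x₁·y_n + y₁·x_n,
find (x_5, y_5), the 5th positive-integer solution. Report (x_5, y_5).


Step 1: Find the fundamental solution (x₁, y₁) of x² - 10y² = 1.
  Expand √10 as a continued fraction. a₀ = ⌊√10⌋ = 3; iterate m_{k+1} = d_k·a_k − m_k, d_{k+1} = (10 − m_{k+1}²)/d_k, a_{k+1} = ⌊(a₀ + m_{k+1})/d_{k+1}⌋ (starting m₀ = 0, d₀ = 1), with convergents p_k = a_k·p_{k-1} + p_{k-2}, q_k = a_k·q_{k-1} + q_{k-2} (p₋₁ = 1, q₋₁ = 0):
  k = 0: a₀ = 3; p₀/q₀ = 3/1; p₀² − 10·q₀² = 9 − 10 = -1.
  k = 1: m = 3, d = 1, a = ⌊(3 + 3)/1⌋ = 6; p/q = (6·3 + 1)/(6·1 + 0) = 19/6; p² − 10·q² = 361 − 360 = 1.
  The first convergent with p² − 10·q² = 1 gives the fundamental solution (x₁, y₁) = (19, 6).
Step 2: Apply the recurrence (x_{n+1}, y_{n+1}) = (x₁x_n + 10y₁y_n, x₁y_n + y₁x_n) repeatedly.
  From (x_1, y_1) = (19, 6): x_2 = 19·19 + 10·6·6 = 721; y_2 = 19·6 + 6·19 = 228.
  From (x_2, y_2) = (721, 228): x_3 = 19·721 + 10·6·228 = 27379; y_3 = 19·228 + 6·721 = 8658.
  From (x_3, y_3) = (27379, 8658): x_4 = 19·27379 + 10·6·8658 = 1039681; y_4 = 19·8658 + 6·27379 = 328776.
  From (x_4, y_4) = (1039681, 328776): x_5 = 19·1039681 + 10·6·328776 = 39480499; y_5 = 19·328776 + 6·1039681 = 12484830.
Step 3: Verify x_5² - 10·y_5² = 1558709801289001 - 1558709801289000 = 1 (should be 1). ✓

(x_1, y_1) = (19, 6); (x_5, y_5) = (39480499, 12484830).


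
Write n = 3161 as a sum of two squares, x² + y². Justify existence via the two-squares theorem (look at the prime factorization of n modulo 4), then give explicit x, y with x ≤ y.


Step 1: Factor n = 3161 = 29 · 109.
Step 2: Check the mod-4 condition on each prime factor: 29 ≡ 1 (mod 4), exponent 1; 109 ≡ 1 (mod 4), exponent 1.
All primes ≡ 3 (mod 4) appear to even exponent (or don't appear), so by the two-squares theorem n IS expressible as a sum of two squares.
Step 3: Build a representation. Here n = 29 · 109 is a product of primes ≡ 1 (mod 4). Each prime p ≡ 1 (mod 4) is itself a sum of two squares; find a² by testing p − a² for a perfect square:
  29: 29 − 1² = 28, 29 − 2² = 25 = 5² ⇒ 29 = 2² + 5².
  109: 109 − 1² = 108, 109 − 2² = 105, 109 − 3² = 100 = 10² ⇒ 109 = 3² + 10².
  Combine using the Brahmagupta–Fibonacci identity (a² + b²)(c² + d²) = (ac − bd)² + (ad + bc)² = (ac + bd)² + (ad − bc)²:
  29 · 109 = 3161: from (2² + 5²)(3² + 10²), take (2·3 − 5·10, 2·10 + 5·3) = (6 − 50, 20 + 15) = (-44, 35); dropping signs (only squares matter) gives (44, 35); check 44² + 35² = 1936 + 1225 = 3161 ✓.
Step 4: Order so x ≤ y and verify: 35² + 44² = 1225 + 1936 = 3161 = n. ✓

n = 3161 = 35² + 44² (one valid representation with x ≤ y).


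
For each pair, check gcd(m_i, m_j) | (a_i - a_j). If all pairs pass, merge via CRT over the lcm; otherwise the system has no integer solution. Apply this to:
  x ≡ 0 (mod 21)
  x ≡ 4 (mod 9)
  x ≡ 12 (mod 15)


Moduli 21, 9, 15 are not pairwise coprime, so CRT works modulo lcm(m_i) when all pairwise compatibility conditions hold.
Pairwise compatibility: gcd(m_i, m_j) must divide a_i - a_j for every pair.
Merge one congruence at a time:
  Start: x ≡ 0 (mod 21).
  Combine with x ≡ 4 (mod 9): gcd(21, 9) = 3, and 4 - 0 = 4 is NOT divisible by 3.
    ⇒ system is inconsistent (no integer solution).

No solution (the system is inconsistent).


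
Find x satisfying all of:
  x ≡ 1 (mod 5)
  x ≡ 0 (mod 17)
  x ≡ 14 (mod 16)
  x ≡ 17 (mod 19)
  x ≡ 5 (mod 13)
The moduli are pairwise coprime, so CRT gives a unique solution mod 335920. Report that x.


Product of moduli M = 5 · 17 · 16 · 19 · 13 = 335920.
Merge one congruence at a time:
  Start: x ≡ 1 (mod 5).
  Combine with x ≡ 0 (mod 17); new modulus lcm = 85.
    Write x = 1 + 5·t and substitute into x ≡ 0 (mod 17): 5·t ≡ 0 − 1 = -1 (mod 17).
    Reduce coefficients mod 17: 5·t ≡ 16 (mod 17).
    The inverse of 5 mod 17 is 7 (since 5·7 = 35 = 2·17 + 1), so t ≡ 7·16 = 112 ≡ 10 (mod 17).
    Then x = 1 + 5·10 = 51, valid modulo lcm(5, 17) = 85: x ≡ 51 (mod 85).
  Combine with x ≡ 14 (mod 16); new modulus lcm = 1360.
    Write x = 51 + 85·t and substitute into x ≡ 14 (mod 16): 85·t ≡ 14 − 51 = -37 (mod 16).
    Reduce coefficients mod 16: 5·t ≡ 11 (mod 16).
    The inverse of 5 mod 16 is 13 (since 5·13 = 65 = 4·16 + 1), so t ≡ 13·11 = 143 ≡ 15 (mod 16).
    Then x = 51 + 85·15 = 1326, valid modulo lcm(85, 16) = 1360: x ≡ 1326 (mod 1360).
  Combine with x ≡ 17 (mod 19); new modulus lcm = 25840.
    Write x = 1326 + 1360·t and substitute into x ≡ 17 (mod 19): 1360·t ≡ 17 − 1326 = -1309 (mod 19).
    Reduce coefficients mod 19: 11·t ≡ 2 (mod 19).
    The inverse of 11 mod 19 is 7 (since 11·7 = 77 = 4·19 + 1), so t ≡ 7·2 = 14 ≡ 14 (mod 19).
    Then x = 1326 + 1360·14 = 20366, valid modulo lcm(1360, 19) = 25840: x ≡ 20366 (mod 25840).
  Combine with x ≡ 5 (mod 13); new modulus lcm = 335920.
    Write x = 20366 + 25840·t and substitute into x ≡ 5 (mod 13): 25840·t ≡ 5 − 20366 = -20361 (mod 13).
    Reduce coefficients mod 13: 9·t ≡ 10 (mod 13).
    The inverse of 9 mod 13 is 3 (since 9·3 = 27 = 2·13 + 1), so t ≡ 3·10 = 30 ≡ 4 (mod 13).
    Then x = 20366 + 25840·4 = 123726, valid modulo lcm(25840, 13) = 335920: x ≡ 123726 (mod 335920).
Verify against each original: 123726 mod 5 = 1, 123726 mod 17 = 0, 123726 mod 16 = 14, 123726 mod 19 = 17, 123726 mod 13 = 5.

x ≡ 123726 (mod 335920).


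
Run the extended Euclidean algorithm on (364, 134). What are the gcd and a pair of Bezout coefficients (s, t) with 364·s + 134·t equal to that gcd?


Euclidean algorithm on (364, 134) — divide until remainder is 0:
  364 = 2 · 134 + 96
  134 = 1 · 96 + 38
  96 = 2 · 38 + 20
  38 = 1 · 20 + 18
  20 = 1 · 18 + 2
  18 = 9 · 2 + 0
gcd(364, 134) = 2.
Track Bezout coefficients alongside the remainders: start with r₀ = 364 = a·1 + b·0 (s = 1, t = 0) and r₁ = 134 = a·0 + b·1 (s = 0, t = 1); each new remainder r_{k+1} = r_{k-1} − q_k·r_k inherits s_{k+1} = s_{k-1} − q_k·s_k, t_{k+1} = t_{k-1} − q_k·t_k, so r_k = a·s_k + b·t_k at every step:
  q = 2: r = 96, s = 1 − 2·0 = 1, t = 0 − 2·1 = -2  (check: 364·1 + 134·(-2) = 96)
  q = 1: r = 38, s = 0 − 1·1 = -1, t = 1 − 1·(-2) = 3  (check: 364·(-1) + 134·3 = 38)
  q = 2: r = 20, s = 1 − 2·(-1) = 3, t = -2 − 2·3 = -8  (check: 364·3 + 134·(-8) = 20)
  q = 1: r = 18, s = -1 − 1·3 = -4, t = 3 − 1·(-8) = 11  (check: 364·(-4) + 134·11 = 18)
  q = 1: r = 2, s = 3 − 1·(-4) = 7, t = -8 − 1·11 = -19  (check: 364·7 + 134·(-19) = 2)
The row with r = 2 (the gcd) gives the Bezout coefficients s = 7, t = -19.
Result: 364 · (7) + 134 · (-19) = 2.

gcd(364, 134) = 2; s = 7, t = -19 (check: 364·7 + 134·(-19) = 2).


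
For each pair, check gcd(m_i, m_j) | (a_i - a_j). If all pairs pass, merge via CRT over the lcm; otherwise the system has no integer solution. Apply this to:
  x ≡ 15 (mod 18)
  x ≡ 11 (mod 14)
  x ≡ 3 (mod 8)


Moduli 18, 14, 8 are not pairwise coprime, so CRT works modulo lcm(m_i) when all pairwise compatibility conditions hold.
Pairwise compatibility: gcd(m_i, m_j) must divide a_i - a_j for every pair.
Merge one congruence at a time:
  Start: x ≡ 15 (mod 18).
  Combine with x ≡ 11 (mod 14): gcd(18, 14) = 2; 11 - 15 = -4, which IS divisible by 2, so compatible.
    Write x = 15 + 18·t and substitute into x ≡ 11 (mod 14): 18·t ≡ 11 − 15 = -4 (mod 14).
    Divide the congruence (and modulus) by g = 2: 9·t ≡ -2 (mod 7).
    Reduce coefficients mod 7: 2·t ≡ 5 (mod 7).
    The inverse of 2 mod 7 is 4 (since 2·4 = 8 = 1·7 + 1), so t ≡ 4·5 = 20 ≡ 6 (mod 7).
    Then x = 15 + 18·6 = 123, valid modulo lcm(18, 14) = 126: x ≡ 123 (mod 126).
  Combine with x ≡ 3 (mod 8): gcd(126, 8) = 2; 3 - 123 = -120, which IS divisible by 2, so compatible.
    Write x = 123 + 126·t and substitute into x ≡ 3 (mod 8): 126·t ≡ 3 − 123 = -120 (mod 8).
    Divide the congruence (and modulus) by g = 2: 63·t ≡ -60 (mod 4).
    Reduce coefficients mod 4: 3·t ≡ 0 (mod 4).
    The inverse of 3 mod 4 is 3 (since 3·3 = 9 = 2·4 + 1), so t ≡ 3·0 = 0 ≡ 0 (mod 4).
    Then x = 123 + 126·0 = 123, valid modulo lcm(126, 8) = 504: x ≡ 123 (mod 504).
Verify: 123 mod 18 = 15, 123 mod 14 = 11, 123 mod 8 = 3.

x ≡ 123 (mod 504).


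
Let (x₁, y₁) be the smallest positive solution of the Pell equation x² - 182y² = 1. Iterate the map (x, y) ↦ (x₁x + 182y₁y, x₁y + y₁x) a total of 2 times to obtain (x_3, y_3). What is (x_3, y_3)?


Step 1: Find the fundamental solution (x₁, y₁) of x² - 182y² = 1.
  Expand √182 as a continued fraction. a₀ = ⌊√182⌋ = 13; iterate m_{k+1} = d_k·a_k − m_k, d_{k+1} = (182 − m_{k+1}²)/d_k, a_{k+1} = ⌊(a₀ + m_{k+1})/d_{k+1}⌋ (starting m₀ = 0, d₀ = 1), with convergents p_k = a_k·p_{k-1} + p_{k-2}, q_k = a_k·q_{k-1} + q_{k-2} (p₋₁ = 1, q₋₁ = 0):
  k = 0: a₀ = 13; p₀/q₀ = 13/1; p₀² − 182·q₀² = 169 − 182 = -13.
  k = 1: m = 13, d = 13, a = ⌊(13 + 13)/13⌋ = 2; p/q = (2·13 + 1)/(2·1 + 0) = 27/2; p² − 182·q² = 729 − 728 = 1.
  The first convergent with p² − 182·q² = 1 gives the fundamental solution (x₁, y₁) = (27, 2).
Step 2: Apply the recurrence (x_{n+1}, y_{n+1}) = (x₁x_n + 182y₁y_n, x₁y_n + y₁x_n) repeatedly.
  From (x_1, y_1) = (27, 2): x_2 = 27·27 + 182·2·2 = 1457; y_2 = 27·2 + 2·27 = 108.
  From (x_2, y_2) = (1457, 108): x_3 = 27·1457 + 182·2·108 = 78651; y_3 = 27·108 + 2·1457 = 5830.
Step 3: Verify x_3² - 182·y_3² = 6185979801 - 6185979800 = 1 (should be 1). ✓

(x_1, y_1) = (27, 2); (x_3, y_3) = (78651, 5830).


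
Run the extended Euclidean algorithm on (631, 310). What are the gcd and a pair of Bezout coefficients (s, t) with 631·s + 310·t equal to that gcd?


Euclidean algorithm on (631, 310) — divide until remainder is 0:
  631 = 2 · 310 + 11
  310 = 28 · 11 + 2
  11 = 5 · 2 + 1
  2 = 2 · 1 + 0
gcd(631, 310) = 1.
Track Bezout coefficients alongside the remainders: start with r₀ = 631 = a·1 + b·0 (s = 1, t = 0) and r₁ = 310 = a·0 + b·1 (s = 0, t = 1); each new remainder r_{k+1} = r_{k-1} − q_k·r_k inherits s_{k+1} = s_{k-1} − q_k·s_k, t_{k+1} = t_{k-1} − q_k·t_k, so r_k = a·s_k + b·t_k at every step:
  q = 2: r = 11, s = 1 − 2·0 = 1, t = 0 − 2·1 = -2  (check: 631·1 + 310·(-2) = 11)
  q = 28: r = 2, s = 0 − 28·1 = -28, t = 1 − 28·(-2) = 57  (check: 631·(-28) + 310·57 = 2)
  q = 5: r = 1, s = 1 − 5·(-28) = 141, t = -2 − 5·57 = -287  (check: 631·141 + 310·(-287) = 1)
The row with r = 1 (the gcd) gives the Bezout coefficients s = 141, t = -287.
Result: 631 · (141) + 310 · (-287) = 1.

gcd(631, 310) = 1; s = 141, t = -287 (check: 631·141 + 310·(-287) = 1).


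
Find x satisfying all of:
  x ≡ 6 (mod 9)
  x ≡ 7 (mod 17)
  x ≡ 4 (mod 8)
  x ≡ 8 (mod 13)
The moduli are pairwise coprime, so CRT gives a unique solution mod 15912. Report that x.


Product of moduli M = 9 · 17 · 8 · 13 = 15912.
Merge one congruence at a time:
  Start: x ≡ 6 (mod 9).
  Combine with x ≡ 7 (mod 17); new modulus lcm = 153.
    Write x = 6 + 9·t and substitute into x ≡ 7 (mod 17): 9·t ≡ 7 − 6 = 1 (mod 17).
    The inverse of 9 mod 17 is 2 (since 9·2 = 18 = 1·17 + 1), so t ≡ 2·1 = 2 ≡ 2 (mod 17).
    Then x = 6 + 9·2 = 24, valid modulo lcm(9, 17) = 153: x ≡ 24 (mod 153).
  Combine with x ≡ 4 (mod 8); new modulus lcm = 1224.
    Write x = 24 + 153·t and substitute into x ≡ 4 (mod 8): 153·t ≡ 4 − 24 = -20 (mod 8).
    Reduce coefficients mod 8: 1·t ≡ 4 (mod 8).
    So t ≡ 4 (mod 8).
    Then x = 24 + 153·4 = 636, valid modulo lcm(153, 8) = 1224: x ≡ 636 (mod 1224).
  Combine with x ≡ 8 (mod 13); new modulus lcm = 15912.
    Write x = 636 + 1224·t and substitute into x ≡ 8 (mod 13): 1224·t ≡ 8 − 636 = -628 (mod 13).
    Reduce coefficients mod 13: 2·t ≡ 9 (mod 13).
    The inverse of 2 mod 13 is 7 (since 2·7 = 14 = 1·13 + 1), so t ≡ 7·9 = 63 ≡ 11 (mod 13).
    Then x = 636 + 1224·11 = 14100, valid modulo lcm(1224, 13) = 15912: x ≡ 14100 (mod 15912).
Verify against each original: 14100 mod 9 = 6, 14100 mod 17 = 7, 14100 mod 8 = 4, 14100 mod 13 = 8.

x ≡ 14100 (mod 15912).


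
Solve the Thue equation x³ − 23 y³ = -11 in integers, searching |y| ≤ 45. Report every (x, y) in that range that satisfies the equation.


The equation is x³ - 23y³ = -11. For fixed y, x³ = 23·y³ − 11, so a solution requires the RHS to be a perfect cube.
Strategy: iterate y from -45 to 45, compute RHS = 23·y³ − 11, and check whether it is a (positive or negative) perfect cube.
Check small values of y:
  y = 0: RHS = -11 is not a perfect cube.
  y = 1: RHS = 12 is not a perfect cube.
  y = -1: RHS = -34 is not a perfect cube.
  y = 2: RHS = 173 is not a perfect cube.
  y = -2: RHS = -195 is not a perfect cube.
  y = 3: RHS = 610 is not a perfect cube.
  y = -3: RHS = -632 is not a perfect cube.
Continuing the search up to |y| = 45 finds no solutions either.
No (x, y) in the scanned range satisfies the equation.

No integer solutions with |y| ≤ 45.


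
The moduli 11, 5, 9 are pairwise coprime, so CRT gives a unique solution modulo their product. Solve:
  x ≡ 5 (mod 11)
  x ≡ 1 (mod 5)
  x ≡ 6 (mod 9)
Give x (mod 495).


Moduli 11, 5, 9 are pairwise coprime; by CRT there is a unique solution modulo M = 11 · 5 · 9 = 495.
Solve pairwise, accumulating the modulus:
  Start with x ≡ 5 (mod 11).
  Combine with x ≡ 1 (mod 5): since gcd(11, 5) = 1, we get a unique residue mod 55.
    Write x = 5 + 11·t and substitute into x ≡ 1 (mod 5): 11·t ≡ 1 − 5 = -4 (mod 5).
    Reduce coefficients mod 5: 1·t ≡ 1 (mod 5).
    So t ≡ 1 (mod 5).
    Then x = 5 + 11·1 = 16, valid modulo lcm(11, 5) = 55: x ≡ 16 (mod 55).
  Combine with x ≡ 6 (mod 9): since gcd(55, 9) = 1, we get a unique residue mod 495.
    Write x = 16 + 55·t and substitute into x ≡ 6 (mod 9): 55·t ≡ 6 − 16 = -10 (mod 9).
    Reduce coefficients mod 9: 1·t ≡ 8 (mod 9).
    So t ≡ 8 (mod 9).
    Then x = 16 + 55·8 = 456, valid modulo lcm(55, 9) = 495: x ≡ 456 (mod 495).
Verify: 456 mod 11 = 5 ✓, 456 mod 5 = 1 ✓, 456 mod 9 = 6 ✓.

x ≡ 456 (mod 495).


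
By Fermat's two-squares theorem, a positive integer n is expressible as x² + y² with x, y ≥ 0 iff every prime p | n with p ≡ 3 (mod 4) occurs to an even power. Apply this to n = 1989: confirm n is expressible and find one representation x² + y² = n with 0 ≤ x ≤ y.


Step 1: Factor n = 1989 = 3^2 · 13 · 17.
Step 2: Check the mod-4 condition on each prime factor: 3 ≡ 3 (mod 4), exponent 2 (must be even); 13 ≡ 1 (mod 4), exponent 1; 17 ≡ 1 (mod 4), exponent 1.
All primes ≡ 3 (mod 4) appear to even exponent (or don't appear), so by the two-squares theorem n IS expressible as a sum of two squares.
Step 3: Build a representation. Group n = k² · m with k = 3 and m = 13 · 17 = 221 (a product of primes ≡ 1 (mod 4)); a representation of m scales to one of n via (k·x)² + (k·y)² = k²(x² + y²). Each prime p ≡ 1 (mod 4) is itself a sum of two squares; find a² by testing p − a² for a perfect square:
  13: 13 − 1² = 12, 13 − 2² = 9 = 3² ⇒ 13 = 2² + 3².
  17: 17 − 1² = 16 = 4² ⇒ 17 = 1² + 4².
  Combine using the Brahmagupta–Fibonacci identity (a² + b²)(c² + d²) = (ac − bd)² + (ad + bc)² = (ac + bd)² + (ad − bc)²:
  13 · 17 = 221: from (2² + 3²)(1² + 4²), take (2·1 − 3·4, 2·4 + 3·1) = (2 − 12, 8 + 3) = (-10, 11); dropping signs (only squares matter) gives (10, 11); check 10² + 11² = 100 + 121 = 221 ✓.
  Scale by k = 3: (3·10, 3·11) = (30, 33).
Step 4: Order so x ≤ y and verify: 30² + 33² = 900 + 1089 = 1989 = n. ✓

n = 1989 = 30² + 33² (one valid representation with x ≤ y).


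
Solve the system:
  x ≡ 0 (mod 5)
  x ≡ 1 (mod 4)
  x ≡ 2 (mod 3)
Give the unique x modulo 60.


Moduli 5, 4, 3 are pairwise coprime; by CRT there is a unique solution modulo M = 5 · 4 · 3 = 60.
Solve pairwise, accumulating the modulus:
  Start with x ≡ 0 (mod 5).
  Combine with x ≡ 1 (mod 4): since gcd(5, 4) = 1, we get a unique residue mod 20.
    Write x = 0 + 5·t and substitute into x ≡ 1 (mod 4): 5·t ≡ 1 − 0 = 1 (mod 4).
    Reduce coefficients mod 4: 1·t ≡ 1 (mod 4).
    So t ≡ 1 (mod 4).
    Then x = 0 + 5·1 = 5, valid modulo lcm(5, 4) = 20: x ≡ 5 (mod 20).
  Combine with x ≡ 2 (mod 3): since gcd(20, 3) = 1, we get a unique residue mod 60.
    Write x = 5 + 20·t and substitute into x ≡ 2 (mod 3): 20·t ≡ 2 − 5 = -3 (mod 3).
    Reduce coefficients mod 3: 2·t ≡ 0 (mod 3).
    The inverse of 2 mod 3 is 2 (since 2·2 = 4 = 1·3 + 1), so t ≡ 2·0 = 0 ≡ 0 (mod 3).
    Then x = 5 + 20·0 = 5, valid modulo lcm(20, 3) = 60: x ≡ 5 (mod 60).
Verify: 5 mod 5 = 0 ✓, 5 mod 4 = 1 ✓, 5 mod 3 = 2 ✓.

x ≡ 5 (mod 60).


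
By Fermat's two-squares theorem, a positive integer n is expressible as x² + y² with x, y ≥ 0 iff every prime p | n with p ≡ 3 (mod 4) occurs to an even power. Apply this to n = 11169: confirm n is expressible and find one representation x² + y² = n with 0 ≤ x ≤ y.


Step 1: Factor n = 11169 = 3^2 · 17 · 73.
Step 2: Check the mod-4 condition on each prime factor: 3 ≡ 3 (mod 4), exponent 2 (must be even); 17 ≡ 1 (mod 4), exponent 1; 73 ≡ 1 (mod 4), exponent 1.
All primes ≡ 3 (mod 4) appear to even exponent (or don't appear), so by the two-squares theorem n IS expressible as a sum of two squares.
Step 3: Build a representation. Group n = k² · m with k = 3 and m = 17 · 73 = 1241 (a product of primes ≡ 1 (mod 4)); a representation of m scales to one of n via (k·x)² + (k·y)² = k²(x² + y²). Each prime p ≡ 1 (mod 4) is itself a sum of two squares; find a² by testing p − a² for a perfect square:
  17: 17 − 1² = 16 = 4² ⇒ 17 = 1² + 4².
  73: 73 − 1² = 72, 73 − 2² = 69, 73 − 3² = 64 = 8² ⇒ 73 = 3² + 8².
  Combine using the Brahmagupta–Fibonacci identity (a² + b²)(c² + d²) = (ac − bd)² + (ad + bc)² = (ac + bd)² + (ad − bc)²:
  17 · 73 = 1241: from (1² + 4²)(3² + 8²), take (1·3 − 4·8, 1·8 + 4·3) = (3 − 32, 8 + 12) = (-29, 20); dropping signs (only squares matter) gives (29, 20); check 29² + 20² = 841 + 400 = 1241 ✓.
  Scale by k = 3: (3·29, 3·20) = (87, 60).
Step 4: Order so x ≤ y and verify: 60² + 87² = 3600 + 7569 = 11169 = n. ✓

n = 11169 = 60² + 87² (one valid representation with x ≤ y).


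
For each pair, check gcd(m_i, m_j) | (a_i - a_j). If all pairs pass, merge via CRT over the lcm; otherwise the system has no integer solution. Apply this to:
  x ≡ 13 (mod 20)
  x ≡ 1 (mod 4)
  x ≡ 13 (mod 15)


Moduli 20, 4, 15 are not pairwise coprime, so CRT works modulo lcm(m_i) when all pairwise compatibility conditions hold.
Pairwise compatibility: gcd(m_i, m_j) must divide a_i - a_j for every pair.
Merge one congruence at a time:
  Start: x ≡ 13 (mod 20).
  Combine with x ≡ 1 (mod 4): gcd(20, 4) = 4; 1 - 13 = -12, which IS divisible by 4, so compatible.
    Write x = 13 + 20·t and substitute into x ≡ 1 (mod 4): 20·t ≡ 1 − 13 = -12 (mod 4).
    Divide the congruence (and modulus) by g = 4: 5·t ≡ -3 (mod 1).
    Modulo 1 every t works; take t = 0.
    Then x = 13 + 20·0 = 13, valid modulo lcm(20, 4) = 20: x ≡ 13 (mod 20).
  Combine with x ≡ 13 (mod 15): gcd(20, 15) = 5; 13 - 13 = 0, which IS divisible by 5, so compatible.
    Write x = 13 + 20·t and substitute into x ≡ 13 (mod 15): 20·t ≡ 13 − 13 = 0 (mod 15).
    Divide the congruence (and modulus) by g = 5: 4·t ≡ 0 (mod 3).
    Reduce coefficients mod 3: 1·t ≡ 0 (mod 3).
    So t ≡ 0 (mod 3).
    Then x = 13 + 20·0 = 13, valid modulo lcm(20, 15) = 60: x ≡ 13 (mod 60).
Verify: 13 mod 20 = 13, 13 mod 4 = 1, 13 mod 15 = 13.

x ≡ 13 (mod 60).


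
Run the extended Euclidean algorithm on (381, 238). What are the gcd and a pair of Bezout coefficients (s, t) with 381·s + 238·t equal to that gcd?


Euclidean algorithm on (381, 238) — divide until remainder is 0:
  381 = 1 · 238 + 143
  238 = 1 · 143 + 95
  143 = 1 · 95 + 48
  95 = 1 · 48 + 47
  48 = 1 · 47 + 1
  47 = 47 · 1 + 0
gcd(381, 238) = 1.
Track Bezout coefficients alongside the remainders: start with r₀ = 381 = a·1 + b·0 (s = 1, t = 0) and r₁ = 238 = a·0 + b·1 (s = 0, t = 1); each new remainder r_{k+1} = r_{k-1} − q_k·r_k inherits s_{k+1} = s_{k-1} − q_k·s_k, t_{k+1} = t_{k-1} − q_k·t_k, so r_k = a·s_k + b·t_k at every step:
  q = 1: r = 143, s = 1 − 1·0 = 1, t = 0 − 1·1 = -1  (check: 381·1 + 238·(-1) = 143)
  q = 1: r = 95, s = 0 − 1·1 = -1, t = 1 − 1·(-1) = 2  (check: 381·(-1) + 238·2 = 95)
  q = 1: r = 48, s = 1 − 1·(-1) = 2, t = -1 − 1·2 = -3  (check: 381·2 + 238·(-3) = 48)
  q = 1: r = 47, s = -1 − 1·2 = -3, t = 2 − 1·(-3) = 5  (check: 381·(-3) + 238·5 = 47)
  q = 1: r = 1, s = 2 − 1·(-3) = 5, t = -3 − 1·5 = -8  (check: 381·5 + 238·(-8) = 1)
The row with r = 1 (the gcd) gives the Bezout coefficients s = 5, t = -8.
Result: 381 · (5) + 238 · (-8) = 1.

gcd(381, 238) = 1; s = 5, t = -8 (check: 381·5 + 238·(-8) = 1).


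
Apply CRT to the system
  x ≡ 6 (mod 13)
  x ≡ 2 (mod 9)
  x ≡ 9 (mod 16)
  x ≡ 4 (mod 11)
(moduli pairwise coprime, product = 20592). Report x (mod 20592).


Product of moduli M = 13 · 9 · 16 · 11 = 20592.
Merge one congruence at a time:
  Start: x ≡ 6 (mod 13).
  Combine with x ≡ 2 (mod 9); new modulus lcm = 117.
    Write x = 6 + 13·t and substitute into x ≡ 2 (mod 9): 13·t ≡ 2 − 6 = -4 (mod 9).
    Reduce coefficients mod 9: 4·t ≡ 5 (mod 9).
    The inverse of 4 mod 9 is 7 (since 4·7 = 28 = 3·9 + 1), so t ≡ 7·5 = 35 ≡ 8 (mod 9).
    Then x = 6 + 13·8 = 110, valid modulo lcm(13, 9) = 117: x ≡ 110 (mod 117).
  Combine with x ≡ 9 (mod 16); new modulus lcm = 1872.
    Write x = 110 + 117·t and substitute into x ≡ 9 (mod 16): 117·t ≡ 9 − 110 = -101 (mod 16).
    Reduce coefficients mod 16: 5·t ≡ 11 (mod 16).
    The inverse of 5 mod 16 is 13 (since 5·13 = 65 = 4·16 + 1), so t ≡ 13·11 = 143 ≡ 15 (mod 16).
    Then x = 110 + 117·15 = 1865, valid modulo lcm(117, 16) = 1872: x ≡ 1865 (mod 1872).
  Combine with x ≡ 4 (mod 11); new modulus lcm = 20592.
    Write x = 1865 + 1872·t and substitute into x ≡ 4 (mod 11): 1872·t ≡ 4 − 1865 = -1861 (mod 11).
    Reduce coefficients mod 11: 2·t ≡ 9 (mod 11).
    The inverse of 2 mod 11 is 6 (since 2·6 = 12 = 1·11 + 1), so t ≡ 6·9 = 54 ≡ 10 (mod 11).
    Then x = 1865 + 1872·10 = 20585, valid modulo lcm(1872, 11) = 20592: x ≡ 20585 (mod 20592).
Verify against each original: 20585 mod 13 = 6, 20585 mod 9 = 2, 20585 mod 16 = 9, 20585 mod 11 = 4.

x ≡ 20585 (mod 20592).


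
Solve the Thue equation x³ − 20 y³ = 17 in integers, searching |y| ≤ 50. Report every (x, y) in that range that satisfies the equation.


The equation is x³ - 20y³ = 17. For fixed y, x³ = 20·y³ + 17, so a solution requires the RHS to be a perfect cube.
Strategy: iterate y from -50 to 50, compute RHS = 20·y³ + 17, and check whether it is a (positive or negative) perfect cube.
Check small values of y:
  y = 0: RHS = 17 is not a perfect cube.
  y = 1: RHS = 37 is not a perfect cube.
  y = -1: RHS = -3 is not a perfect cube.
  y = 2: RHS = 177 is not a perfect cube.
  y = -2: RHS = -143 is not a perfect cube.
  y = 3: RHS = 557 is not a perfect cube.
  y = -3: RHS = -523 is not a perfect cube.
Continuing the search up to |y| = 50 finds no solutions either.
No (x, y) in the scanned range satisfies the equation.

No integer solutions with |y| ≤ 50.


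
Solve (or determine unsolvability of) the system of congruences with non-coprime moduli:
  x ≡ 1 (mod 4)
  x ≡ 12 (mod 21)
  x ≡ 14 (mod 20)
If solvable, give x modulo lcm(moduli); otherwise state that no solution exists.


Moduli 4, 21, 20 are not pairwise coprime, so CRT works modulo lcm(m_i) when all pairwise compatibility conditions hold.
Pairwise compatibility: gcd(m_i, m_j) must divide a_i - a_j for every pair.
Merge one congruence at a time:
  Start: x ≡ 1 (mod 4).
  Combine with x ≡ 12 (mod 21): gcd(4, 21) = 1; 12 - 1 = 11, which IS divisible by 1, so compatible.
    Write x = 1 + 4·t and substitute into x ≡ 12 (mod 21): 4·t ≡ 12 − 1 = 11 (mod 21).
    The inverse of 4 mod 21 is 16 (since 4·16 = 64 = 3·21 + 1), so t ≡ 16·11 = 176 ≡ 8 (mod 21).
    Then x = 1 + 4·8 = 33, valid modulo lcm(4, 21) = 84: x ≡ 33 (mod 84).
  Combine with x ≡ 14 (mod 20): gcd(84, 20) = 4, and 14 - 33 = -19 is NOT divisible by 4.
    ⇒ system is inconsistent (no integer solution).

No solution (the system is inconsistent).


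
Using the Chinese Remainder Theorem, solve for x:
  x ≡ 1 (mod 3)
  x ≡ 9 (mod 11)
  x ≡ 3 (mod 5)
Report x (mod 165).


Moduli 3, 11, 5 are pairwise coprime; by CRT there is a unique solution modulo M = 3 · 11 · 5 = 165.
Solve pairwise, accumulating the modulus:
  Start with x ≡ 1 (mod 3).
  Combine with x ≡ 9 (mod 11): since gcd(3, 11) = 1, we get a unique residue mod 33.
    Write x = 1 + 3·t and substitute into x ≡ 9 (mod 11): 3·t ≡ 9 − 1 = 8 (mod 11).
    The inverse of 3 mod 11 is 4 (since 3·4 = 12 = 1·11 + 1), so t ≡ 4·8 = 32 ≡ 10 (mod 11).
    Then x = 1 + 3·10 = 31, valid modulo lcm(3, 11) = 33: x ≡ 31 (mod 33).
  Combine with x ≡ 3 (mod 5): since gcd(33, 5) = 1, we get a unique residue mod 165.
    Write x = 31 + 33·t and substitute into x ≡ 3 (mod 5): 33·t ≡ 3 − 31 = -28 (mod 5).
    Reduce coefficients mod 5: 3·t ≡ 2 (mod 5).
    The inverse of 3 mod 5 is 2 (since 3·2 = 6 = 1·5 + 1), so t ≡ 2·2 = 4 ≡ 4 (mod 5).
    Then x = 31 + 33·4 = 163, valid modulo lcm(33, 5) = 165: x ≡ 163 (mod 165).
Verify: 163 mod 3 = 1 ✓, 163 mod 11 = 9 ✓, 163 mod 5 = 3 ✓.

x ≡ 163 (mod 165).


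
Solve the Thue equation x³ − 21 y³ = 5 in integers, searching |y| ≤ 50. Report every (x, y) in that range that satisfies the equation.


The equation is x³ - 21y³ = 5. For fixed y, x³ = 21·y³ + 5, so a solution requires the RHS to be a perfect cube.
Strategy: iterate y from -50 to 50, compute RHS = 21·y³ + 5, and check whether it is a (positive or negative) perfect cube.
Check small values of y:
  y = 0: RHS = 5 is not a perfect cube.
  y = 1: RHS = 26 is not a perfect cube.
  y = -1: RHS = -16 is not a perfect cube.
  y = 2: RHS = 173 is not a perfect cube.
  y = -2: RHS = -163 is not a perfect cube.
  y = 3: RHS = 572 is not a perfect cube.
  y = -3: RHS = -562 is not a perfect cube.
Continuing the search up to |y| = 50 finds no solutions either.
No (x, y) in the scanned range satisfies the equation.

No integer solutions with |y| ≤ 50.


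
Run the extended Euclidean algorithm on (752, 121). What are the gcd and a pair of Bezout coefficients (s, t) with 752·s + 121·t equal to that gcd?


Euclidean algorithm on (752, 121) — divide until remainder is 0:
  752 = 6 · 121 + 26
  121 = 4 · 26 + 17
  26 = 1 · 17 + 9
  17 = 1 · 9 + 8
  9 = 1 · 8 + 1
  8 = 8 · 1 + 0
gcd(752, 121) = 1.
Track Bezout coefficients alongside the remainders: start with r₀ = 752 = a·1 + b·0 (s = 1, t = 0) and r₁ = 121 = a·0 + b·1 (s = 0, t = 1); each new remainder r_{k+1} = r_{k-1} − q_k·r_k inherits s_{k+1} = s_{k-1} − q_k·s_k, t_{k+1} = t_{k-1} − q_k·t_k, so r_k = a·s_k + b·t_k at every step:
  q = 6: r = 26, s = 1 − 6·0 = 1, t = 0 − 6·1 = -6  (check: 752·1 + 121·(-6) = 26)
  q = 4: r = 17, s = 0 − 4·1 = -4, t = 1 − 4·(-6) = 25  (check: 752·(-4) + 121·25 = 17)
  q = 1: r = 9, s = 1 − 1·(-4) = 5, t = -6 − 1·25 = -31  (check: 752·5 + 121·(-31) = 9)
  q = 1: r = 8, s = -4 − 1·5 = -9, t = 25 − 1·(-31) = 56  (check: 752·(-9) + 121·56 = 8)
  q = 1: r = 1, s = 5 − 1·(-9) = 14, t = -31 − 1·56 = -87  (check: 752·14 + 121·(-87) = 1)
The row with r = 1 (the gcd) gives the Bezout coefficients s = 14, t = -87.
Result: 752 · (14) + 121 · (-87) = 1.

gcd(752, 121) = 1; s = 14, t = -87 (check: 752·14 + 121·(-87) = 1).


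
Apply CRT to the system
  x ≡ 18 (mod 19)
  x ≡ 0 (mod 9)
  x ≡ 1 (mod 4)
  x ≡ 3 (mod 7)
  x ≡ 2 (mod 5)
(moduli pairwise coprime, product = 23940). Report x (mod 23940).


Product of moduli M = 19 · 9 · 4 · 7 · 5 = 23940.
Merge one congruence at a time:
  Start: x ≡ 18 (mod 19).
  Combine with x ≡ 0 (mod 9); new modulus lcm = 171.
    Write x = 18 + 19·t and substitute into x ≡ 0 (mod 9): 19·t ≡ 0 − 18 = -18 (mod 9).
    Reduce coefficients mod 9: 1·t ≡ 0 (mod 9).
    So t ≡ 0 (mod 9).
    Then x = 18 + 19·0 = 18, valid modulo lcm(19, 9) = 171: x ≡ 18 (mod 171).
  Combine with x ≡ 1 (mod 4); new modulus lcm = 684.
    Write x = 18 + 171·t and substitute into x ≡ 1 (mod 4): 171·t ≡ 1 − 18 = -17 (mod 4).
    Reduce coefficients mod 4: 3·t ≡ 3 (mod 4).
    The inverse of 3 mod 4 is 3 (since 3·3 = 9 = 2·4 + 1), so t ≡ 3·3 = 9 ≡ 1 (mod 4).
    Then x = 18 + 171·1 = 189, valid modulo lcm(171, 4) = 684: x ≡ 189 (mod 684).
  Combine with x ≡ 3 (mod 7); new modulus lcm = 4788.
    Write x = 189 + 684·t and substitute into x ≡ 3 (mod 7): 684·t ≡ 3 − 189 = -186 (mod 7).
    Reduce coefficients mod 7: 5·t ≡ 3 (mod 7).
    The inverse of 5 mod 7 is 3 (since 5·3 = 15 = 2·7 + 1), so t ≡ 3·3 = 9 ≡ 2 (mod 7).
    Then x = 189 + 684·2 = 1557, valid modulo lcm(684, 7) = 4788: x ≡ 1557 (mod 4788).
  Combine with x ≡ 2 (mod 5); new modulus lcm = 23940.
    Write x = 1557 + 4788·t and substitute into x ≡ 2 (mod 5): 4788·t ≡ 2 − 1557 = -1555 (mod 5).
    Reduce coefficients mod 5: 3·t ≡ 0 (mod 5).
    The inverse of 3 mod 5 is 2 (since 3·2 = 6 = 1·5 + 1), so t ≡ 2·0 = 0 ≡ 0 (mod 5).
    Then x = 1557 + 4788·0 = 1557, valid modulo lcm(4788, 5) = 23940: x ≡ 1557 (mod 23940).
Verify against each original: 1557 mod 19 = 18, 1557 mod 9 = 0, 1557 mod 4 = 1, 1557 mod 7 = 3, 1557 mod 5 = 2.

x ≡ 1557 (mod 23940).


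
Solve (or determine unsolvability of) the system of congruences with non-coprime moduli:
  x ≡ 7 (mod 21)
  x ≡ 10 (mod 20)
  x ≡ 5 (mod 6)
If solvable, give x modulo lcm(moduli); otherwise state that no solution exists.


Moduli 21, 20, 6 are not pairwise coprime, so CRT works modulo lcm(m_i) when all pairwise compatibility conditions hold.
Pairwise compatibility: gcd(m_i, m_j) must divide a_i - a_j for every pair.
Merge one congruence at a time:
  Start: x ≡ 7 (mod 21).
  Combine with x ≡ 10 (mod 20): gcd(21, 20) = 1; 10 - 7 = 3, which IS divisible by 1, so compatible.
    Write x = 7 + 21·t and substitute into x ≡ 10 (mod 20): 21·t ≡ 10 − 7 = 3 (mod 20).
    Reduce coefficients mod 20: 1·t ≡ 3 (mod 20).
    So t ≡ 3 (mod 20).
    Then x = 7 + 21·3 = 70, valid modulo lcm(21, 20) = 420: x ≡ 70 (mod 420).
  Combine with x ≡ 5 (mod 6): gcd(420, 6) = 6, and 5 - 70 = -65 is NOT divisible by 6.
    ⇒ system is inconsistent (no integer solution).

No solution (the system is inconsistent).


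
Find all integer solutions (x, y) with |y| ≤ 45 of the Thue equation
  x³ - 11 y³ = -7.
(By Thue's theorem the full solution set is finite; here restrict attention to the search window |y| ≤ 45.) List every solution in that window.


The equation is x³ - 11y³ = -7. For fixed y, x³ = 11·y³ − 7, so a solution requires the RHS to be a perfect cube.
Strategy: iterate y from -45 to 45, compute RHS = 11·y³ − 7, and check whether it is a (positive or negative) perfect cube.
Check small values of y:
  y = 0: RHS = -7 is not a perfect cube.
  y = 1: RHS = 4 is not a perfect cube.
  y = -1: RHS = -18 is not a perfect cube.
  y = 2: RHS = 81 is not a perfect cube.
  y = -2: RHS = -95 is not a perfect cube.
  y = 3: RHS = 290 is not a perfect cube.
  y = -3: RHS = -304 is not a perfect cube.
Continuing the search up to |y| = 45 finds no solutions either.
No (x, y) in the scanned range satisfies the equation.

No integer solutions with |y| ≤ 45.


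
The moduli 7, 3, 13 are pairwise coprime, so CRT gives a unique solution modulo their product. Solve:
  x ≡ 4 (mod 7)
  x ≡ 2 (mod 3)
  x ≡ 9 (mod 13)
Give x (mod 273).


Moduli 7, 3, 13 are pairwise coprime; by CRT there is a unique solution modulo M = 7 · 3 · 13 = 273.
Solve pairwise, accumulating the modulus:
  Start with x ≡ 4 (mod 7).
  Combine with x ≡ 2 (mod 3): since gcd(7, 3) = 1, we get a unique residue mod 21.
    Write x = 4 + 7·t and substitute into x ≡ 2 (mod 3): 7·t ≡ 2 − 4 = -2 (mod 3).
    Reduce coefficients mod 3: 1·t ≡ 1 (mod 3).
    So t ≡ 1 (mod 3).
    Then x = 4 + 7·1 = 11, valid modulo lcm(7, 3) = 21: x ≡ 11 (mod 21).
  Combine with x ≡ 9 (mod 13): since gcd(21, 13) = 1, we get a unique residue mod 273.
    Write x = 11 + 21·t and substitute into x ≡ 9 (mod 13): 21·t ≡ 9 − 11 = -2 (mod 13).
    Reduce coefficients mod 13: 8·t ≡ 11 (mod 13).
    The inverse of 8 mod 13 is 5 (since 8·5 = 40 = 3·13 + 1), so t ≡ 5·11 = 55 ≡ 3 (mod 13).
    Then x = 11 + 21·3 = 74, valid modulo lcm(21, 13) = 273: x ≡ 74 (mod 273).
Verify: 74 mod 7 = 4 ✓, 74 mod 3 = 2 ✓, 74 mod 13 = 9 ✓.

x ≡ 74 (mod 273).


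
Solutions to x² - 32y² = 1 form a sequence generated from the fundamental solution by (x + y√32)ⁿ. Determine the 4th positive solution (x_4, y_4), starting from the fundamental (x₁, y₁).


Step 1: Find the fundamental solution (x₁, y₁) of x² - 32y² = 1.
  Expand √32 as a continued fraction. a₀ = ⌊√32⌋ = 5; iterate m_{k+1} = d_k·a_k − m_k, d_{k+1} = (32 − m_{k+1}²)/d_k, a_{k+1} = ⌊(a₀ + m_{k+1})/d_{k+1}⌋ (starting m₀ = 0, d₀ = 1), with convergents p_k = a_k·p_{k-1} + p_{k-2}, q_k = a_k·q_{k-1} + q_{k-2} (p₋₁ = 1, q₋₁ = 0):
  k = 0: a₀ = 5; p₀/q₀ = 5/1; p₀² − 32·q₀² = 25 − 32 = -7.
  k = 1: m = 5, d = 7, a = ⌊(5 + 5)/7⌋ = 1; p/q = (1·5 + 1)/(1·1 + 0) = 6/1; p² − 32·q² = 36 − 32 = 4.
  k = 2: m = 2, d = 4, a = ⌊(5 + 2)/4⌋ = 1; p/q = (1·6 + 5)/(1·1 + 1) = 11/2; p² − 32·q² = 121 − 128 = -7.
  k = 3: m = 2, d = 7, a = ⌊(5 + 2)/7⌋ = 1; p/q = (1·11 + 6)/(1·2 + 1) = 17/3; p² − 32·q² = 289 − 288 = 1.
  The first convergent with p² − 32·q² = 1 gives the fundamental solution (x₁, y₁) = (17, 3).
Step 2: Apply the recurrence (x_{n+1}, y_{n+1}) = (x₁x_n + 32y₁y_n, x₁y_n + y₁x_n) repeatedly.
  From (x_1, y_1) = (17, 3): x_2 = 17·17 + 32·3·3 = 577; y_2 = 17·3 + 3·17 = 102.
  From (x_2, y_2) = (577, 102): x_3 = 17·577 + 32·3·102 = 19601; y_3 = 17·102 + 3·577 = 3465.
  From (x_3, y_3) = (19601, 3465): x_4 = 17·19601 + 32·3·3465 = 665857; y_4 = 17·3465 + 3·19601 = 117708.
Step 3: Verify x_4² - 32·y_4² = 443365544449 - 443365544448 = 1 (should be 1). ✓

(x_1, y_1) = (17, 3); (x_4, y_4) = (665857, 117708).


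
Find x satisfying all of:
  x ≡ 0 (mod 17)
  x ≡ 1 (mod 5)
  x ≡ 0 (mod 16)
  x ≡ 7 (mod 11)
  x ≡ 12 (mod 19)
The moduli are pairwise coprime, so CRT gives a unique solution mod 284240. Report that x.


Product of moduli M = 17 · 5 · 16 · 11 · 19 = 284240.
Merge one congruence at a time:
  Start: x ≡ 0 (mod 17).
  Combine with x ≡ 1 (mod 5); new modulus lcm = 85.
    Write x = 0 + 17·t and substitute into x ≡ 1 (mod 5): 17·t ≡ 1 − 0 = 1 (mod 5).
    Reduce coefficients mod 5: 2·t ≡ 1 (mod 5).
    The inverse of 2 mod 5 is 3 (since 2·3 = 6 = 1·5 + 1), so t ≡ 3·1 = 3 ≡ 3 (mod 5).
    Then x = 0 + 17·3 = 51, valid modulo lcm(17, 5) = 85: x ≡ 51 (mod 85).
  Combine with x ≡ 0 (mod 16); new modulus lcm = 1360.
    Write x = 51 + 85·t and substitute into x ≡ 0 (mod 16): 85·t ≡ 0 − 51 = -51 (mod 16).
    Reduce coefficients mod 16: 5·t ≡ 13 (mod 16).
    The inverse of 5 mod 16 is 13 (since 5·13 = 65 = 4·16 + 1), so t ≡ 13·13 = 169 ≡ 9 (mod 16).
    Then x = 51 + 85·9 = 816, valid modulo lcm(85, 16) = 1360: x ≡ 816 (mod 1360).
  Combine with x ≡ 7 (mod 11); new modulus lcm = 14960.
    Write x = 816 + 1360·t and substitute into x ≡ 7 (mod 11): 1360·t ≡ 7 − 816 = -809 (mod 11).
    Reduce coefficients mod 11: 7·t ≡ 5 (mod 11).
    The inverse of 7 mod 11 is 8 (since 7·8 = 56 = 5·11 + 1), so t ≡ 8·5 = 40 ≡ 7 (mod 11).
    Then x = 816 + 1360·7 = 10336, valid modulo lcm(1360, 11) = 14960: x ≡ 10336 (mod 14960).
  Combine with x ≡ 12 (mod 19); new modulus lcm = 284240.
    Write x = 10336 + 14960·t and substitute into x ≡ 12 (mod 19): 14960·t ≡ 12 − 10336 = -10324 (mod 19).
    Reduce coefficients mod 19: 7·t ≡ 12 (mod 19).
    The inverse of 7 mod 19 is 11 (since 7·11 = 77 = 4·19 + 1), so t ≡ 11·12 = 132 ≡ 18 (mod 19).
    Then x = 10336 + 14960·18 = 279616, valid modulo lcm(14960, 19) = 284240: x ≡ 279616 (mod 284240).
Verify against each original: 279616 mod 17 = 0, 279616 mod 5 = 1, 279616 mod 16 = 0, 279616 mod 11 = 7, 279616 mod 19 = 12.

x ≡ 279616 (mod 284240).
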